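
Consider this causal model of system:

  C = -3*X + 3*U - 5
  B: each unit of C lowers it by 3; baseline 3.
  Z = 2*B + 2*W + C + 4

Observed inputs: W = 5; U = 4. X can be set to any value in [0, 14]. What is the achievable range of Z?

-15 to 195

Substituting into the C equation gives C = -3*X + 7.
This gives B = 9*X - 18.
Substituting into the Z equation gives Z = 15*X - 15.
Linear in X, so extremes are at the endpoints: X = 0 gives Z = -15; X = 14 gives Z = 195.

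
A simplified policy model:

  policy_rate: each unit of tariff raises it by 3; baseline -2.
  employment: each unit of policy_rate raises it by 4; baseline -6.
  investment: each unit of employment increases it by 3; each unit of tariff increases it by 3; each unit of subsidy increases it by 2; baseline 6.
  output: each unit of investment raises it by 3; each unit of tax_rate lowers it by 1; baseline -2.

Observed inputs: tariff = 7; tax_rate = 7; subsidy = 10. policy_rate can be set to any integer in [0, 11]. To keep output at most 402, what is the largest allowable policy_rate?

policy_rate = 9

Intervening on policy_rate fixes its value directly, overriding its dependence on tariff.
Substituting into the investment equation gives investment = 12*policy_rate + 29.
output becomes 36*policy_rate + 78.
Require 36*policy_rate + 78 ≤ 402, so policy_rate ≤ 9.
The largest integer in [0, 11] satisfying this is 9.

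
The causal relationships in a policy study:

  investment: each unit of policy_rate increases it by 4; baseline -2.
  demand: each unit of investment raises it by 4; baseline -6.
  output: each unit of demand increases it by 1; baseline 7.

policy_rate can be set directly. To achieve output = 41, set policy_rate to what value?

Substituting into the demand equation gives demand = 16*policy_rate - 14.
Substituting into the output equation gives output = 16*policy_rate - 7.
Solve 16*policy_rate - 7 = 41: policy_rate = (41 + 7) / 16 = 3.

policy_rate = 3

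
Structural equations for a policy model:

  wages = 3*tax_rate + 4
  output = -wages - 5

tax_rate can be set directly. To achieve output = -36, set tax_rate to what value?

tax_rate = 9

Substituting into the output equation gives output = -3*tax_rate - 9.
Solve -3*tax_rate - 9 = -36: tax_rate = (-36 + 9) / -3 = 9.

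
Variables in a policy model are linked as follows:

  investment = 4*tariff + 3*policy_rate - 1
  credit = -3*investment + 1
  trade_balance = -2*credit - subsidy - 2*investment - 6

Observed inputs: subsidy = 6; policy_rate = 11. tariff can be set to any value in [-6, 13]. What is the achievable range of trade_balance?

Substituting into the investment equation gives investment = 4*tariff + 32.
credit becomes -12*tariff - 95.
This gives trade_balance = 16*tariff + 114.
Linear in tariff, so extremes are at the endpoints: tariff = -6 gives trade_balance = 18; tariff = 13 gives trade_balance = 322.

18 to 322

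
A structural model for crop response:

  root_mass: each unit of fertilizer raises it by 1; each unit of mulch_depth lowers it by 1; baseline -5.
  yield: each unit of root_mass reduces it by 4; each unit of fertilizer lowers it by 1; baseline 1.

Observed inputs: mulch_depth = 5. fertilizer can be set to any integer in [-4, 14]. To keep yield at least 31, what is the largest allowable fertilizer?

fertilizer = 2

Substituting into the root_mass equation gives root_mass = fertilizer - 10.
yield becomes -5*fertilizer + 41.
Require -5*fertilizer + 41 ≥ 31, so fertilizer ≤ 2.
The largest integer in [-4, 14] satisfying this is 2.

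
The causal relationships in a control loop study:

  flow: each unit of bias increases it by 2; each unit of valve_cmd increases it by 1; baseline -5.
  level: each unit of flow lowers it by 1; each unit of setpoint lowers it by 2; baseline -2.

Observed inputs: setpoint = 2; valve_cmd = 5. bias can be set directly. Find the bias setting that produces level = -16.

Substituting into the flow equation gives flow = 2*bias.
So level = -2*bias - 6.
Solve -2*bias - 6 = -16: bias = (-16 + 6) / -2 = 5.

bias = 5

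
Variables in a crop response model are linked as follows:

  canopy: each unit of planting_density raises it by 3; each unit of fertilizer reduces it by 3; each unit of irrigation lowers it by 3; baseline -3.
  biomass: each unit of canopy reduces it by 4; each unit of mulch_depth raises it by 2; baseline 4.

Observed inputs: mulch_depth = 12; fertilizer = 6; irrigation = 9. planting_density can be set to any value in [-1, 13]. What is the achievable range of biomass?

64 to 232

Substituting into the canopy equation gives canopy = 3*planting_density - 48.
Substituting into the biomass equation gives biomass = -12*planting_density + 220.
Linear in planting_density, so extremes are at the endpoints: planting_density = -1 gives biomass = 232; planting_density = 13 gives biomass = 64.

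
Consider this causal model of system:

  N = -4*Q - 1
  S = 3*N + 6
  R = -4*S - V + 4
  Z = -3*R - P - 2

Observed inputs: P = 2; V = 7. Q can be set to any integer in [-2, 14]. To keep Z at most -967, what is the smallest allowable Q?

Substituting into the S equation gives S = -12*Q + 3.
Substituting into the R equation gives R = 48*Q - 15.
So Z = -144*Q + 41.
Require -144*Q + 41 ≤ -967, so Q ≥ 7.
The smallest integer in [-2, 14] satisfying this is 7.

Q = 7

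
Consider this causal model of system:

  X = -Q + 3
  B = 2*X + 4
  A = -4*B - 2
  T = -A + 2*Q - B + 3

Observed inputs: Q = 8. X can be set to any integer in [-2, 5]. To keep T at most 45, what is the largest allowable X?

X = 2

Intervening on X fixes its value directly, overriding its dependence on Q.
Substituting into the A equation gives A = -8*X - 18.
T becomes 6*X + 33.
Require 6*X + 33 ≤ 45, so X ≤ 2.
The largest integer in [-2, 5] satisfying this is 2.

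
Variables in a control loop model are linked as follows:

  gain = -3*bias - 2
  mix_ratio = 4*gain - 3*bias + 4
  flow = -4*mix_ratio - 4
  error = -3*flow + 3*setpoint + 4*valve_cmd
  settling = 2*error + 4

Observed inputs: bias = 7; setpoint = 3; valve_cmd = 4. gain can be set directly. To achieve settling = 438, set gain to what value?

Intervening on gain fixes its value directly, overriding its dependence on bias.
Substituting into the mix_ratio equation gives mix_ratio = 4*gain - 17.
flow becomes -16*gain + 64.
So error = 48*gain - 167.
Substituting into the settling equation gives settling = 96*gain - 330.
Solve 96*gain - 330 = 438: gain = (438 + 330) / 96 = 8.

gain = 8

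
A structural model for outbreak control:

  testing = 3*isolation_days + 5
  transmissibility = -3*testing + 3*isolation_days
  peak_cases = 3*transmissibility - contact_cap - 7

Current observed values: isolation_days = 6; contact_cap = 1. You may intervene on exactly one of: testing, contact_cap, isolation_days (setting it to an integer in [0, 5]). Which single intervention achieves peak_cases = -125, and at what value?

set isolation_days = 4

Intervening on testing: peak_cases = -9*testing + 46. Reaching -125 requires testing = 19, outside [0, 5].
Intervening on contact_cap: peak_cases = -contact_cap - 160. Reaching -125 requires contact_cap = -35, outside [0, 5].
Intervening on isolation_days: with other inputs at their observed values, peak_cases = -18*isolation_days - 53. Solving for -125 gives isolation_days = 4, within [0, 5].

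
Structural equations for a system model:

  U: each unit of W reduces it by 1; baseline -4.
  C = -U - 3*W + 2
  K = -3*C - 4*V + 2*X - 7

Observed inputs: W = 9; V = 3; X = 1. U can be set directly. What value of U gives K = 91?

Intervening on U fixes its value directly, overriding its dependence on W.
Substituting into the C equation gives C = -U - 25.
Substituting into the K equation gives K = 3*U + 58.
Solve 3*U + 58 = 91: U = (91 - 58) / 3 = 11.

U = 11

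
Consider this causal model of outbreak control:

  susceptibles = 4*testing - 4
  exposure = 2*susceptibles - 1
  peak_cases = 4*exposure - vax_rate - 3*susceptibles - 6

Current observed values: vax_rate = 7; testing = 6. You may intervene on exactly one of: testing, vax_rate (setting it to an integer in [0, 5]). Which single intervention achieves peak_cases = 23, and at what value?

set testing = 3

Intervening on testing: with other inputs at their observed values, peak_cases = 20*testing - 37. Solving for 23 gives testing = 3, within [0, 5].
Intervening on vax_rate: peak_cases = -vax_rate + 90. Reaching 23 requires vax_rate = 67, outside [0, 5].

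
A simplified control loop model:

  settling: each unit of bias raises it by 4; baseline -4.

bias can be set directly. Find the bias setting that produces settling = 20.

bias = 6

Solve 4*bias - 4 = 20: bias = (20 + 4) / 4 = 6.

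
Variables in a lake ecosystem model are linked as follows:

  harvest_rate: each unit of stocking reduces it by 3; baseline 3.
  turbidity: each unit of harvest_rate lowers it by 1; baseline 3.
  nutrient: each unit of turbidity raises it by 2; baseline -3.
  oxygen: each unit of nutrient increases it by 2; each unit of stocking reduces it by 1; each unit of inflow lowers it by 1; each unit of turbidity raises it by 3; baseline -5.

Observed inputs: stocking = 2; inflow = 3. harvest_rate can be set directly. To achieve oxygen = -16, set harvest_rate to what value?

harvest_rate = 3

Intervening on harvest_rate fixes its value directly, overriding its dependence on stocking.
Substituting into the nutrient equation gives nutrient = -2*harvest_rate + 3.
So oxygen = -7*harvest_rate + 5.
Solve -7*harvest_rate + 5 = -16: harvest_rate = (-16 - 5) / -7 = 3.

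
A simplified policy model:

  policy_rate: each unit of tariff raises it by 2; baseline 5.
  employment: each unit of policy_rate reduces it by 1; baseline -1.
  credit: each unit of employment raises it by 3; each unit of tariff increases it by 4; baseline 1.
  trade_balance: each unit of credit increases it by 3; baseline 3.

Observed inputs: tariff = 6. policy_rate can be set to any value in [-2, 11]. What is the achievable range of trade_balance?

-30 to 87

Intervening on policy_rate fixes its value directly, overriding its dependence on tariff.
Substituting into the credit equation gives credit = -3*policy_rate + 22.
This gives trade_balance = -9*policy_rate + 69.
Linear in policy_rate, so extremes are at the endpoints: policy_rate = -2 gives trade_balance = 87; policy_rate = 11 gives trade_balance = -30.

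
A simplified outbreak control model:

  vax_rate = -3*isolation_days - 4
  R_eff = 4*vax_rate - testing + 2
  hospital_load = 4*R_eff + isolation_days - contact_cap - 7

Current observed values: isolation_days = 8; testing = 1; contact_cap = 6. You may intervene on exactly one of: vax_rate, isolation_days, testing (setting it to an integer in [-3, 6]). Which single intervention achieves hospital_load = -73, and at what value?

set isolation_days = 0

Intervening on vax_rate: hospital_load = 16*vax_rate - 1. Reaching -73 requires vax_rate = -9/2, not an integer.
Intervening on isolation_days: with other inputs at their observed values, hospital_load = -47*isolation_days - 73. Solving for -73 gives isolation_days = 0, within [-3, 6].
Intervening on testing: hospital_load = -4*testing - 445. Reaching -73 requires testing = -93, outside [-3, 6].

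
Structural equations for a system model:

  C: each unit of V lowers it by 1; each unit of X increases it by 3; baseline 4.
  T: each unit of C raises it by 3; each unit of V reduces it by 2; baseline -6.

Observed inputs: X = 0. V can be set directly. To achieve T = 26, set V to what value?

V = -4

Substituting into the C equation gives C = -V + 4.
Substituting into the T equation gives T = -5*V + 6.
Solve -5*V + 6 = 26: V = (26 - 6) / -5 = -4.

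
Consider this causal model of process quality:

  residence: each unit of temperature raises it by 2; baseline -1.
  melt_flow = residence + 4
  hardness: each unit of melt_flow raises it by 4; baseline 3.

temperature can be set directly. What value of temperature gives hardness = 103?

Substituting into the melt_flow equation gives melt_flow = 2*temperature + 3.
This gives hardness = 8*temperature + 15.
Solve 8*temperature + 15 = 103: temperature = (103 - 15) / 8 = 11.

temperature = 11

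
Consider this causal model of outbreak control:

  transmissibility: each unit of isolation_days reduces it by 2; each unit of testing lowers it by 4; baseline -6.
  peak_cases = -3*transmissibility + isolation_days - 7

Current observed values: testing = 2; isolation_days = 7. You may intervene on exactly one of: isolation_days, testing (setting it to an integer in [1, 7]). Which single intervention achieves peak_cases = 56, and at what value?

Intervening on isolation_days: with other inputs at their observed values, peak_cases = 7*isolation_days + 35. Solving for 56 gives isolation_days = 3, within [1, 7].
Intervening on testing: peak_cases = 12*testing + 60. Reaching 56 requires testing = -1/3, not an integer.

set isolation_days = 3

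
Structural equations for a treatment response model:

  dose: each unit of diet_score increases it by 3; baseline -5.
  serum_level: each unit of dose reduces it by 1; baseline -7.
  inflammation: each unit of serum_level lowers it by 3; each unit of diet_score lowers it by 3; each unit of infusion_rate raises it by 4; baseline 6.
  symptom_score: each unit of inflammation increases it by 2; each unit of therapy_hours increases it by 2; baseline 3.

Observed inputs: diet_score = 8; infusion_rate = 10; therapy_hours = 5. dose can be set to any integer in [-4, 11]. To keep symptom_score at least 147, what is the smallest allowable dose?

Intervening on dose fixes its value directly, overriding its dependence on diet_score.
Substituting into the inflammation equation gives inflammation = 3*dose + 43.
symptom_score becomes 6*dose + 99.
Require 6*dose + 99 ≥ 147, so dose ≥ 8.
The smallest integer in [-4, 11] satisfying this is 8.

dose = 8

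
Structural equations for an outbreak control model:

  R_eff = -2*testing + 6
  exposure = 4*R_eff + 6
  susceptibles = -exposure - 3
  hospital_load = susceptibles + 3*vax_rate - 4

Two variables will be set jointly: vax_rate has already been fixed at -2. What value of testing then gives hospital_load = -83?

With vax_rate held at -2:
Substituting into the exposure equation gives exposure = -8*testing + 30.
So susceptibles = 8*testing - 33.
hospital_load becomes 8*testing - 43.
Solve 8*testing - 43 = -83: testing = (-83 + 43) / 8 = -5.

testing = -5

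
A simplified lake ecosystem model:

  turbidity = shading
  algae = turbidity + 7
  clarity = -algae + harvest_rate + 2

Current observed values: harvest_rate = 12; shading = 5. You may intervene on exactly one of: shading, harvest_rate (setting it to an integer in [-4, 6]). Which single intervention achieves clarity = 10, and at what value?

set shading = -3

Intervening on shading: with other inputs at their observed values, clarity = -shading + 7. Solving for 10 gives shading = -3, within [-4, 6].
Intervening on harvest_rate: clarity = harvest_rate - 10. Reaching 10 requires harvest_rate = 20, outside [-4, 6].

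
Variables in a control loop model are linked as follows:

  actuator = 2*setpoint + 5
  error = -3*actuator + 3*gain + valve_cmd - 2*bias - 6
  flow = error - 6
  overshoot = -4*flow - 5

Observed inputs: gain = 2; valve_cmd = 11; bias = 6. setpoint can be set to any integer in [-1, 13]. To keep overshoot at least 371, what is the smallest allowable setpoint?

setpoint = 12

Substituting into the error equation gives error = -6*setpoint - 16.
So flow = -6*setpoint - 22.
Substituting into the overshoot equation gives overshoot = 24*setpoint + 83.
Require 24*setpoint + 83 ≥ 371, so setpoint ≥ 12.
The smallest integer in [-1, 13] satisfying this is 12.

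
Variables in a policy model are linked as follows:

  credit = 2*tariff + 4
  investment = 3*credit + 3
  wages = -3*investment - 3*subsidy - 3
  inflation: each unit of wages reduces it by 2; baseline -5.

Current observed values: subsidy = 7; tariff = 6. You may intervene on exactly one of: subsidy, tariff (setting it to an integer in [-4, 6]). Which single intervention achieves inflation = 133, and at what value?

Intervening on subsidy: inflation = 6*subsidy + 307. Reaching 133 requires subsidy = -29, outside [-4, 6].
Intervening on tariff: with other inputs at their observed values, inflation = 36*tariff + 133. Solving for 133 gives tariff = 0, within [-4, 6].

set tariff = 0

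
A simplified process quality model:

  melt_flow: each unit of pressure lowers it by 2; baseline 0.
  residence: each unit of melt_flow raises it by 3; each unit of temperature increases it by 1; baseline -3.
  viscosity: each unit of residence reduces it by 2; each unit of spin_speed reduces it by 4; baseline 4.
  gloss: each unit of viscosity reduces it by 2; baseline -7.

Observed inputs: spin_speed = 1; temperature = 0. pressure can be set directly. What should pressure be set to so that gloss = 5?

Substituting into the residence equation gives residence = -6*pressure - 3.
So viscosity = 12*pressure + 6.
So gloss = -24*pressure - 19.
Solve -24*pressure - 19 = 5: pressure = (5 + 19) / -24 = -1.

pressure = -1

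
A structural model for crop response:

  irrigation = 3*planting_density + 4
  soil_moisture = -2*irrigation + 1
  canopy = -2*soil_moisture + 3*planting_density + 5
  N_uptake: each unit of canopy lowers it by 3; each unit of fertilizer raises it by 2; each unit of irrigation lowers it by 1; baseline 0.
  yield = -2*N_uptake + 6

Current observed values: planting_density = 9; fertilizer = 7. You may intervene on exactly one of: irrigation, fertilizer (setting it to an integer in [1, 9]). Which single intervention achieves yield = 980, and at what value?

set fertilizer = 3

Intervening on irrigation: yield = 26*irrigation + 158. Reaching 980 requires irrigation = 411/13, not an integer.
Intervening on fertilizer: with other inputs at their observed values, yield = -4*fertilizer + 992. Solving for 980 gives fertilizer = 3, within [1, 9].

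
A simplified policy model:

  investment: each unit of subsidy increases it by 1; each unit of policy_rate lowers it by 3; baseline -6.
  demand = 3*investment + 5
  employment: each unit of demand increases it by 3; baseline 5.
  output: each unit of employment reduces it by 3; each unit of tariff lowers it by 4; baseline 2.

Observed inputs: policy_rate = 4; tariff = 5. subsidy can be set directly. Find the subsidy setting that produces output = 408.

subsidy = 0

Substituting into the investment equation gives investment = subsidy - 18.
Substituting into the demand equation gives demand = 3*subsidy - 49.
So employment = 9*subsidy - 142.
Substituting into the output equation gives output = -27*subsidy + 408.
Solve -27*subsidy + 408 = 408: subsidy = (408 - 408) / -27 = 0.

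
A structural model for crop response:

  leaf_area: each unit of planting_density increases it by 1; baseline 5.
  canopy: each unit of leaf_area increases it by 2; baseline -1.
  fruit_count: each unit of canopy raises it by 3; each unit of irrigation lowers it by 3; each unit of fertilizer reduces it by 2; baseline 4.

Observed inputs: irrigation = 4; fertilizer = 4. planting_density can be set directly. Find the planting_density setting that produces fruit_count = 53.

planting_density = 7

Substituting into the canopy equation gives canopy = 2*planting_density + 9.
Substituting into the fruit_count equation gives fruit_count = 6*planting_density + 11.
Solve 6*planting_density + 11 = 53: planting_density = (53 - 11) / 6 = 7.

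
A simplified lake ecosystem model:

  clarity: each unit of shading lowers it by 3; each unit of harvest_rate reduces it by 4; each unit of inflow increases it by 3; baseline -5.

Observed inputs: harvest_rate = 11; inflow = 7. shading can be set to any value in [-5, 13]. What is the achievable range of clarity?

Substituting into the clarity equation gives clarity = -3*shading - 28.
Linear in shading, so extremes are at the endpoints: shading = -5 gives clarity = -13; shading = 13 gives clarity = -67.

-67 to -13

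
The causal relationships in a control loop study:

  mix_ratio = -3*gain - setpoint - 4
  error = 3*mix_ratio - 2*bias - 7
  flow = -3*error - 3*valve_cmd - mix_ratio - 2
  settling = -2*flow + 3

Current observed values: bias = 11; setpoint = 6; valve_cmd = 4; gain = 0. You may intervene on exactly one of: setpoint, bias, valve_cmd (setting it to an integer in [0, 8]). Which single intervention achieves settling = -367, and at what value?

set valve_cmd = 0

Intervening on setpoint: settling = -20*setpoint - 223. Reaching -367 requires setpoint = 36/5, not an integer.
Intervening on bias: settling = -12*bias - 211. Reaching -367 requires bias = 13, outside [0, 8].
Intervening on valve_cmd: with other inputs at their observed values, settling = 6*valve_cmd - 367. Solving for -367 gives valve_cmd = 0, within [0, 8].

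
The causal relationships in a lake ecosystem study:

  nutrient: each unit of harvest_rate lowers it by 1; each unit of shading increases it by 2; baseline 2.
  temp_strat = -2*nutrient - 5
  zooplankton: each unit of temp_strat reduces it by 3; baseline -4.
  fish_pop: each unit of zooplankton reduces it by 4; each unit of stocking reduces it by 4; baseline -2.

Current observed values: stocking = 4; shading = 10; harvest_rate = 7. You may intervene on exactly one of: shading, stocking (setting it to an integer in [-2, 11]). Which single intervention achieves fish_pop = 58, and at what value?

set shading = 0

Intervening on shading: with other inputs at their observed values, fish_pop = -48*shading + 58. Solving for 58 gives shading = 0, within [-2, 11].
Intervening on stocking: fish_pop = -4*stocking - 406. Reaching 58 requires stocking = -116, outside [-2, 11].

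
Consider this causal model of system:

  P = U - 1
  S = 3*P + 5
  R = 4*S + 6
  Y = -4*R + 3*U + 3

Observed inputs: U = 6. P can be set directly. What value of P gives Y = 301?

P = -8

Intervening on P fixes its value directly, overriding its dependence on U.
Substituting into the R equation gives R = 12*P + 26.
This gives Y = -48*P - 83.
Solve -48*P - 83 = 301: P = (301 + 83) / -48 = -8.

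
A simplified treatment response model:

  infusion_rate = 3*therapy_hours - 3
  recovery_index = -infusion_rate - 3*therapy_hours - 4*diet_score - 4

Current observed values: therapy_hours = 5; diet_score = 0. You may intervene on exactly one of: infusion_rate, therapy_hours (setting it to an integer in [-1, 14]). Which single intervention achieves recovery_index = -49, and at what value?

set therapy_hours = 8

Intervening on infusion_rate: recovery_index = -infusion_rate - 19. Reaching -49 requires infusion_rate = 30, outside [-1, 14].
Intervening on therapy_hours: with other inputs at their observed values, recovery_index = -6*therapy_hours - 1. Solving for -49 gives therapy_hours = 8, within [-1, 14].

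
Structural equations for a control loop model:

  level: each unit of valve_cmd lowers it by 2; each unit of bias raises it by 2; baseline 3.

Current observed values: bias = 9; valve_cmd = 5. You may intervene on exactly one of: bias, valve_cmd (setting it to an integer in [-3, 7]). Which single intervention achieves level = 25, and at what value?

Intervening on bias: level = 2*bias - 7. Reaching 25 requires bias = 16, outside [-3, 7].
Intervening on valve_cmd: with other inputs at their observed values, level = -2*valve_cmd + 21. Solving for 25 gives valve_cmd = -2, within [-3, 7].

set valve_cmd = -2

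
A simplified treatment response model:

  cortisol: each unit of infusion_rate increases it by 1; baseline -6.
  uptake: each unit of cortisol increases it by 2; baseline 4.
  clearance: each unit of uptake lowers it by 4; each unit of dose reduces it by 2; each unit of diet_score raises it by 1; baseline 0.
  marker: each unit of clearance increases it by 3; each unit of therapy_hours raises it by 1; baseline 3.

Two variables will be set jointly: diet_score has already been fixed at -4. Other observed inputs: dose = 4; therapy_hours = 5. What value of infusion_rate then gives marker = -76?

With diet_score held at -4:
Substituting into the uptake equation gives uptake = 2*infusion_rate - 8.
Substituting into the clearance equation gives clearance = -8*infusion_rate + 20.
marker becomes -24*infusion_rate + 68.
Solve -24*infusion_rate + 68 = -76: infusion_rate = (-76 - 68) / -24 = 6.

infusion_rate = 6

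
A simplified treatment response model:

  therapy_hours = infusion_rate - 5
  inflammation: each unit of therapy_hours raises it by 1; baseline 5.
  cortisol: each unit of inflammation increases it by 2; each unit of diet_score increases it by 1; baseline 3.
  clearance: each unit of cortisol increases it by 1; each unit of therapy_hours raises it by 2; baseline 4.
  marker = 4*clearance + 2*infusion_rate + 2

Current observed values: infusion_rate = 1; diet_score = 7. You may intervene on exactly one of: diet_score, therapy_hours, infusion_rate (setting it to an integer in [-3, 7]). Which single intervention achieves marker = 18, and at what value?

set infusion_rate = 0

Intervening on diet_score: marker = 4*diet_score + 8. Reaching 18 requires diet_score = 5/2, not an integer.
Intervening on therapy_hours: marker = 16*therapy_hours + 100. Reaching 18 requires therapy_hours = -41/8, not an integer.
Intervening on infusion_rate: with other inputs at their observed values, marker = 18*infusion_rate + 18. Solving for 18 gives infusion_rate = 0, within [-3, 7].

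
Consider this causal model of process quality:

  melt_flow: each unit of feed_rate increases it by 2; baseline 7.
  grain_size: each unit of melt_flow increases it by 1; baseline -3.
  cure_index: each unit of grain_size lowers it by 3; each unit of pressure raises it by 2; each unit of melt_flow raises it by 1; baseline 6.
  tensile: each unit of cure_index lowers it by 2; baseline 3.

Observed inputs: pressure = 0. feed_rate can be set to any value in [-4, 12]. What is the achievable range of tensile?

Substituting into the grain_size equation gives grain_size = 2*feed_rate + 4.
Substituting into the cure_index equation gives cure_index = -4*feed_rate + 1.
Substituting into the tensile equation gives tensile = 8*feed_rate + 1.
Linear in feed_rate, so extremes are at the endpoints: feed_rate = -4 gives tensile = -31; feed_rate = 12 gives tensile = 97.

-31 to 97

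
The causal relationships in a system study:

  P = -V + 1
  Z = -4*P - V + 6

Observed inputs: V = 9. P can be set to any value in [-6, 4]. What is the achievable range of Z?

-19 to 21

Intervening on P fixes its value directly, overriding its dependence on V.
Substituting into the Z equation gives Z = -4*P - 3.
Linear in P, so extremes are at the endpoints: P = -6 gives Z = 21; P = 4 gives Z = -19.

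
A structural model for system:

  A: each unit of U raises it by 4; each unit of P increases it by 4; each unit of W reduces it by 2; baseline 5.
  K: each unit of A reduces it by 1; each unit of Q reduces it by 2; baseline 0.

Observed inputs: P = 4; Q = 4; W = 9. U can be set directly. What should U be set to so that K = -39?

Substituting into the A equation gives A = 4*U + 3.
Substituting into the K equation gives K = -4*U - 11.
Solve -4*U - 11 = -39: U = (-39 + 11) / -4 = 7.

U = 7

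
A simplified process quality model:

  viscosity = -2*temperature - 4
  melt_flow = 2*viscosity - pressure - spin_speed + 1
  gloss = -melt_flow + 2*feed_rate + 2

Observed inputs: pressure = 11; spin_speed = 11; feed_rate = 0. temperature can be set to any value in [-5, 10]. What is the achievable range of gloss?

Substituting into the melt_flow equation gives melt_flow = -4*temperature - 29.
This gives gloss = 4*temperature + 31.
Linear in temperature, so extremes are at the endpoints: temperature = -5 gives gloss = 11; temperature = 10 gives gloss = 71.

11 to 71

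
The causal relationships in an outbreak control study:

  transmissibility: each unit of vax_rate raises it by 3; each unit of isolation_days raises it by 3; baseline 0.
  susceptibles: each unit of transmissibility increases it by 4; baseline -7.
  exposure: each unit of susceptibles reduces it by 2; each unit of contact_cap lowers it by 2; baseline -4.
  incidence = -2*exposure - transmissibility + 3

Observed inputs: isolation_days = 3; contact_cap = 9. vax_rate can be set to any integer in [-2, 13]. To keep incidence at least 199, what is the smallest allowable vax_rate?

vax_rate = 1

Substituting into the transmissibility equation gives transmissibility = 3*vax_rate + 9.
Substituting into the susceptibles equation gives susceptibles = 12*vax_rate + 29.
exposure becomes -24*vax_rate - 80.
This gives incidence = 45*vax_rate + 154.
Require 45*vax_rate + 154 ≥ 199, so vax_rate ≥ 1.
The smallest integer in [-2, 13] satisfying this is 1.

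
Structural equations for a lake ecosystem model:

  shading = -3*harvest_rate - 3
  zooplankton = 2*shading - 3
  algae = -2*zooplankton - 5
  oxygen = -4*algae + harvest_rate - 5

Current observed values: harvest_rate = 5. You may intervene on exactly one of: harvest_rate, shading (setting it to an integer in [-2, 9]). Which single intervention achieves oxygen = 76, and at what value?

set shading = 5

Intervening on harvest_rate: oxygen = -47*harvest_rate - 57. Reaching 76 requires harvest_rate = -133/47, not an integer.
Intervening on shading: with other inputs at their observed values, oxygen = 16*shading - 4. Solving for 76 gives shading = 5, within [-2, 9].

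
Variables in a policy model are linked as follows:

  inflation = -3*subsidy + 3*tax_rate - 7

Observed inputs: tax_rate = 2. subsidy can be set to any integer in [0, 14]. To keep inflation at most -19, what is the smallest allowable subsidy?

Substituting into the inflation equation gives inflation = -3*subsidy - 1.
Require -3*subsidy - 1 ≤ -19, so subsidy ≥ 6.
The smallest integer in [0, 14] satisfying this is 6.

subsidy = 6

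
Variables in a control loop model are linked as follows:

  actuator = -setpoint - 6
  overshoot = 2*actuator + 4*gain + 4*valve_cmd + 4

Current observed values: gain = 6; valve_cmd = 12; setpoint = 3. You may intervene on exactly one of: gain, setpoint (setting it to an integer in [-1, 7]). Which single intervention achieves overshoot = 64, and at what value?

set setpoint = 0

Intervening on gain: overshoot = 4*gain + 34. Reaching 64 requires gain = 15/2, not an integer.
Intervening on setpoint: with other inputs at their observed values, overshoot = -2*setpoint + 64. Solving for 64 gives setpoint = 0, within [-1, 7].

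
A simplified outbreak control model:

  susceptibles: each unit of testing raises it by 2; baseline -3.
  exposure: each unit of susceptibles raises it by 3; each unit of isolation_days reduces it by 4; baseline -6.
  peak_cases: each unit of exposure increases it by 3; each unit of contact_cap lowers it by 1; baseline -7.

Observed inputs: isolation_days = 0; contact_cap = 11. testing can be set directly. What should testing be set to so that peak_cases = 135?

testing = 11

Substituting into the exposure equation gives exposure = 6*testing - 15.
Substituting into the peak_cases equation gives peak_cases = 18*testing - 63.
Solve 18*testing - 63 = 135: testing = (135 + 63) / 18 = 11.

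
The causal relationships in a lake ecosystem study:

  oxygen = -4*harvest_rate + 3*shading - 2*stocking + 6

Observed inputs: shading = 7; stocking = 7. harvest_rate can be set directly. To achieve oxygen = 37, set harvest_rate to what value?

harvest_rate = -6

Substituting into the oxygen equation gives oxygen = -4*harvest_rate + 13.
Solve -4*harvest_rate + 13 = 37: harvest_rate = (37 - 13) / -4 = -6.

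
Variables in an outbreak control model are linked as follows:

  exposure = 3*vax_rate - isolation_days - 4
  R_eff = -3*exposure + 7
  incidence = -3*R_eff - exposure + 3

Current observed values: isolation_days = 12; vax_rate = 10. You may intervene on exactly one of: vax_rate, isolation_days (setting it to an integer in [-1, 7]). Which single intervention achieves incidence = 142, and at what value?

set isolation_days = 6

Intervening on vax_rate: incidence = 24*vax_rate - 146. Reaching 142 requires vax_rate = 12, outside [-1, 7].
Intervening on isolation_days: with other inputs at their observed values, incidence = -8*isolation_days + 190. Solving for 142 gives isolation_days = 6, within [-1, 7].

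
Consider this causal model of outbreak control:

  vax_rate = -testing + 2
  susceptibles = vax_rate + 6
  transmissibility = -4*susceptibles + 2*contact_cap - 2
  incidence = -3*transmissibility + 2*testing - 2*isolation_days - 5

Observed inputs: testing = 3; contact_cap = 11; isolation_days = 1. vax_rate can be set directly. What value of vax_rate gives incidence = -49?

vax_rate = -5

Intervening on vax_rate fixes its value directly, overriding its dependence on testing.
Substituting into the transmissibility equation gives transmissibility = -4*vax_rate - 4.
Substituting into the incidence equation gives incidence = 12*vax_rate + 11.
Solve 12*vax_rate + 11 = -49: vax_rate = (-49 - 11) / 12 = -5.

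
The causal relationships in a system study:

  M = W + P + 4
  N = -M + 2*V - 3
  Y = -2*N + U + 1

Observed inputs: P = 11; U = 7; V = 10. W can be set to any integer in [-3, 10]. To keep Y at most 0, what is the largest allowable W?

Substituting into the M equation gives M = W + 15.
This gives N = -W + 2.
This gives Y = 2*W + 4.
Require 2*W + 4 ≤ 0, so W ≤ -2.
The largest integer in [-3, 10] satisfying this is -2.

W = -2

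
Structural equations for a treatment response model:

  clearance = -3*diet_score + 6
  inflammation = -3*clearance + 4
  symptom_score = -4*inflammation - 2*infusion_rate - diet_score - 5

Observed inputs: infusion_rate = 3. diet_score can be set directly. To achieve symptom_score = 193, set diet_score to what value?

Substituting into the inflammation equation gives inflammation = 9*diet_score - 14.
So symptom_score = -37*diet_score + 45.
Solve -37*diet_score + 45 = 193: diet_score = (193 - 45) / -37 = -4.

diet_score = -4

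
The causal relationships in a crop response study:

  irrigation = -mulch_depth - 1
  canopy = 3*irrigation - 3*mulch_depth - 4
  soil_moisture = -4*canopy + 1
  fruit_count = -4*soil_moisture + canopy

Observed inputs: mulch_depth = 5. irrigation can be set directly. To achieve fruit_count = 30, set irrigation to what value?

irrigation = 7

Intervening on irrigation fixes its value directly, overriding its dependence on mulch_depth.
Substituting into the canopy equation gives canopy = 3*irrigation - 19.
Substituting into the soil_moisture equation gives soil_moisture = -12*irrigation + 77.
So fruit_count = 51*irrigation - 327.
Solve 51*irrigation - 327 = 30: irrigation = (30 + 327) / 51 = 7.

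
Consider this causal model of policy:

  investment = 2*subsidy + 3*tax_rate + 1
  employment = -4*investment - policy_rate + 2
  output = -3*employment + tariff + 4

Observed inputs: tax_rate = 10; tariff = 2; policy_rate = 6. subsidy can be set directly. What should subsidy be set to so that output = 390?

subsidy = 0

Substituting into the investment equation gives investment = 2*subsidy + 31.
So employment = -8*subsidy - 128.
Substituting into the output equation gives output = 24*subsidy + 390.
Solve 24*subsidy + 390 = 390: subsidy = (390 - 390) / 24 = 0.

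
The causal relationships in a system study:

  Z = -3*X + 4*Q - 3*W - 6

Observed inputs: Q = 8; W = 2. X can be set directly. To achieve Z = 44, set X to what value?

X = -8

Substituting into the Z equation gives Z = -3*X + 20.
Solve -3*X + 20 = 44: X = (44 - 20) / -3 = -8.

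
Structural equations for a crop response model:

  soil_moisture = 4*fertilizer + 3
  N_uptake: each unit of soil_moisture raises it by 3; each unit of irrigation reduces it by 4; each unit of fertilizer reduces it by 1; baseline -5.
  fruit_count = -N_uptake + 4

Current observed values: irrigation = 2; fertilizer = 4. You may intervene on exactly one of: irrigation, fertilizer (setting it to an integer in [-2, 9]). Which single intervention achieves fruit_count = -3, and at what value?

set fertilizer = 1

Intervening on irrigation: fruit_count = 4*irrigation - 44. Reaching -3 requires irrigation = 41/4, not an integer.
Intervening on fertilizer: with other inputs at their observed values, fruit_count = -11*fertilizer + 8. Solving for -3 gives fertilizer = 1, within [-2, 9].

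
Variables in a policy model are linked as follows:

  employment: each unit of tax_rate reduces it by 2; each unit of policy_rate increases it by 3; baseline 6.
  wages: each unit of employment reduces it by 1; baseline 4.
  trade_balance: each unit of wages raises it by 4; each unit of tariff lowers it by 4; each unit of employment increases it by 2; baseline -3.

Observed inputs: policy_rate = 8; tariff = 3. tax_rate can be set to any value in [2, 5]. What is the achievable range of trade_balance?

-51 to -39

Substituting into the employment equation gives employment = -2*tax_rate + 30.
wages becomes 2*tax_rate - 26.
trade_balance becomes 4*tax_rate - 59.
Linear in tax_rate, so extremes are at the endpoints: tax_rate = 2 gives trade_balance = -51; tax_rate = 5 gives trade_balance = -39.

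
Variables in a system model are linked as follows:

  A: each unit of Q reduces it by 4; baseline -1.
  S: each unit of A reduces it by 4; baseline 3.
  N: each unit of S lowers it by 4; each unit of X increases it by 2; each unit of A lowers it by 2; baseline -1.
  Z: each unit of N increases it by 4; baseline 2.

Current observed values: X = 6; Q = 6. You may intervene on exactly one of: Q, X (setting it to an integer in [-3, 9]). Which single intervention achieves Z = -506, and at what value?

set Q = 2

Intervening on Q: with other inputs at their observed values, Z = -224*Q - 58. Solving for -506 gives Q = 2, within [-3, 9].
Intervening on X: Z = 8*X - 1450. Reaching -506 requires X = 118, outside [-3, 9].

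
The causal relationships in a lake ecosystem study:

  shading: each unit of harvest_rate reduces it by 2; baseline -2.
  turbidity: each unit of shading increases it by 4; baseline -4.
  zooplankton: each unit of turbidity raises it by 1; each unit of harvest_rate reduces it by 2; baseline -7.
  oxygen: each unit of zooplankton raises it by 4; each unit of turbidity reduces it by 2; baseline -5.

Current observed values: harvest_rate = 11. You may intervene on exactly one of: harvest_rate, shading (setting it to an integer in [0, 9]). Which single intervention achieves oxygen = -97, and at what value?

set shading = 4

Intervening on harvest_rate: oxygen = -24*harvest_rate - 57. Reaching -97 requires harvest_rate = 5/3, not an integer.
Intervening on shading: with other inputs at their observed values, oxygen = 8*shading - 129. Solving for -97 gives shading = 4, within [0, 9].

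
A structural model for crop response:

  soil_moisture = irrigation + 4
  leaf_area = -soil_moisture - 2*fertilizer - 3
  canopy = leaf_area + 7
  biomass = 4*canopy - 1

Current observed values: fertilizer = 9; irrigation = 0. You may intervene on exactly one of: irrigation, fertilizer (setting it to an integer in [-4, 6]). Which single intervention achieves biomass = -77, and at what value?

Intervening on irrigation: with other inputs at their observed values, biomass = -4*irrigation - 73. Solving for -77 gives irrigation = 1, within [-4, 6].
Intervening on fertilizer: biomass = -8*fertilizer - 1. Reaching -77 requires fertilizer = 19/2, not an integer.

set irrigation = 1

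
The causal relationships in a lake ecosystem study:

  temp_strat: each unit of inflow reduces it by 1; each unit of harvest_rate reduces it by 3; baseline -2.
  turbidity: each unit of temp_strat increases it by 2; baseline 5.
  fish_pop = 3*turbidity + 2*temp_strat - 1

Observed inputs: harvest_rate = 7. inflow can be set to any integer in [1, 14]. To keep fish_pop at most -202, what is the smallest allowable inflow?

inflow = 4

Substituting into the temp_strat equation gives temp_strat = -inflow - 23.
This gives turbidity = -2*inflow - 41.
Substituting into the fish_pop equation gives fish_pop = -8*inflow - 170.
Require -8*inflow - 170 ≤ -202, so inflow ≥ 4.
The smallest integer in [1, 14] satisfying this is 4.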